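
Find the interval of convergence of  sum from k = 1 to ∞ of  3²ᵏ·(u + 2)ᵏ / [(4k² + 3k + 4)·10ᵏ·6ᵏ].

[-26/3, 14/3]

The ratio of consecutive coefficients is [(4k² + 3k + 4)/(4(k+1)² + 3(k+1) + 4)] · 9/(10·6) → 3/20.
Thus R = 1/(3/20) = 20/3.
When u = 14/3, absolute convergence follows by limit comparison with Σ 1/k².
Check u = -26/3: the series is dominated by a constant times Σ 1/k², which converges (p = 2 > 1).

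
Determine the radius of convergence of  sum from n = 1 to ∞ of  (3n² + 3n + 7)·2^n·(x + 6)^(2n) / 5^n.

R = √10/2

The ratio of consecutive coefficients is [(3(n+1)² + 3(n+1) + 7)/(3n² + 3n + 7)] · 2/5 → 2/5.
Since the exponent of (x + 6) increases by 2 each term, convergence requires |x + 6|² < 5/2, hence R = √10/2.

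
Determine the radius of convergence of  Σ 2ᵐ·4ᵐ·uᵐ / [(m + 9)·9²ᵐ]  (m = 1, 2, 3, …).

R = 81/8

By the ratio test, |a_{m+1}/a_m| = [(m + 9)/((m+1) + 9)] · 2·4/81 → 8/81.
The series converges when 8/81 · |u| < 1, giving R = 81/8.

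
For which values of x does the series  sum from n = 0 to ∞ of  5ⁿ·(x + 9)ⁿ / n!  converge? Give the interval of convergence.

The ratio of consecutive coefficients is 5 · 1/(n+1) → 0.
Since the limit is 0 < 1 for every x, the series converges on all of ℝ and R = ∞.

(−∞, ∞)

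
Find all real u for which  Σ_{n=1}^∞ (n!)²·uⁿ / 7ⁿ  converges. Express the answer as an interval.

The ratio of consecutive coefficients is (n+1)² · 1/7 → ∞.
Since the ratio → ∞, the series diverges for every u ≠ 0, and R = 0.

{0}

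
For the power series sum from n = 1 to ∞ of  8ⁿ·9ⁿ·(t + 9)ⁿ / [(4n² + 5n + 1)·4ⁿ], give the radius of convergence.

R = 1/18

Apply the ratio test: |a_{n+1}| / |a_n| = [(4n² + 5n + 1)/(4(n+1)² + 5(n+1) + 1)] · 8·9/4, which tends to 18 as n → ∞.
Convergence for |t + 9| · 18 < 1, i.e. |t + 9| < 1/18. So R = 1/18.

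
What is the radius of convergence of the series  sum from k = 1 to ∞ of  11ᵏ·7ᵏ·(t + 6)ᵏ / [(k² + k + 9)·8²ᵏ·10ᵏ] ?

R = 640/77

Ratio test: |a_{k+1}/a_k| = [(k² + k + 9)/((k+1)² + (k+1) + 9)] · 11·7/(64·10) → 77/640 as k → ∞.
Convergence for |t + 6| · 77/640 < 1, i.e. |t + 6| < 640/77. So R = 640/77.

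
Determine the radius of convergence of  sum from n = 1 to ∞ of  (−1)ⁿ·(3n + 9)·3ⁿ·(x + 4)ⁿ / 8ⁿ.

R = 8/3

The ratio of consecutive coefficients is [(3(n+1) + 9)/(3n + 9)] · 3/8 → 3/8.
Thus R = 1/(3/8) = 8/3.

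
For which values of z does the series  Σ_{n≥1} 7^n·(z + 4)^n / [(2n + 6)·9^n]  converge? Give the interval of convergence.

Apply the ratio test: |a_{n+1}| / |a_n| = [(2n + 6)/(2(n+1) + 6)] · 7/9, which tends to 7/9 as n → ∞.
Hence the series converges for |z + 4| < 1/(7/9) = 9/7, so the radius of convergence is 9/7.
Endpoint z = -19/7: comparison with the harmonic series Σ 1/n shows the series diverges.
At z = -37/7: the terms alternate in sign and decrease monotonically to 0 in absolute value (size ~ c/n), so the alternating series test gives convergence.

[-37/7, -19/7)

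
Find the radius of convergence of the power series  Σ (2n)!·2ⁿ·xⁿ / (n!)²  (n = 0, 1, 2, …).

R = 1/8

Apply the ratio test: |a_{n+1}| / |a_n| = (2n+1)·(2n+2)/(n+1)² · 2, which tends to 8 as n → ∞.
Convergence for |x| · 8 < 1, i.e. |x| < 1/8. So R = 1/8.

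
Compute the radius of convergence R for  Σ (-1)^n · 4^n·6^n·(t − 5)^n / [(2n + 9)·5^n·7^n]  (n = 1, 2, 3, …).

The ratio of consecutive coefficients is [(2n + 9)/(2(n+1) + 9)] · 4·6/(5·7) → 24/35.
Convergence for |t − 5| · 24/35 < 1, i.e. |t − 5| < 35/24. So R = 35/24.

R = 35/24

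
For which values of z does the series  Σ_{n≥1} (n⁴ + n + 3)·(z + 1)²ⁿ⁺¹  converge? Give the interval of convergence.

The ratio of consecutive coefficients is ((n+1)⁴ + (n+1) + 3)/(n⁴ + n + 3) → 1.
Successive powers of (z + 1) differ by 2, so the series converges when |z + 1|² · 1 < 1, i.e. |z + 1| < √(1) = 1. So R = 1.
At z = 0: the n-th term does not approach 0; divergence by the term test.
When z = -2, the n-th term does not approach 0; divergence by the term test.

(-2, 0)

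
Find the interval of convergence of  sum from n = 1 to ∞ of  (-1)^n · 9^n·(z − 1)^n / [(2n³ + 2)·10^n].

Ratio test: |a_{n+1}/a_n| = [(2n³ + 2)/(2(n+1)³ + 2)] · 9/10 → 9/10 as n → ∞.
Convergence for |z − 1| · 9/10 < 1, i.e. |z − 1| < 10/9. So R = 10/9.
Endpoint z = 19/9: the series is dominated by a constant times Σ 1/n³, which converges (p = 3 > 1).
When z = -1/9, the series is dominated by a constant times Σ 1/n³, which converges (p = 3 > 1).

[-1/9, 19/9]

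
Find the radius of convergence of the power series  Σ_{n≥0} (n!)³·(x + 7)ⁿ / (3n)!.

By the ratio test, |a_{n+1}/a_n| = (n+1)³/[(3n+1)·(3n+2)·(3n+3)] → 1/27.
The series converges when 1/27 · |x + 7| < 1, giving R = 27.

R = 27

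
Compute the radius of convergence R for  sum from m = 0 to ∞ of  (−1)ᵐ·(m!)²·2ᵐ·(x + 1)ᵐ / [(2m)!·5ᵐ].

R = 10

Ratio test: |a_{m+1}/a_m| = (m+1)²/[(2m+1)·(2m+2)] · 2/5 → 1/10 as m → ∞.
The series converges when 1/10 · |x + 1| < 1, giving R = 10.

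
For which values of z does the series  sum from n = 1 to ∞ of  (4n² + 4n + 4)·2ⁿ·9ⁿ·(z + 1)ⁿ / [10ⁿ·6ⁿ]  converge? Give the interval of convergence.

(-13/3, 7/3)

Apply the ratio test: |a_{n+1}| / |a_n| = [(4(n+1)² + 4(n+1) + 4)/(4n² + 4n + 4)] · 2·9/(10·6), which tends to 3/10 as n → ∞.
Thus R = 1/(3/10) = 10/3.
When z = 7/3, the n-th term does not approach 0; divergence by the term test.
Endpoint z = -13/3: the terms do not tend to 0, so the series diverges.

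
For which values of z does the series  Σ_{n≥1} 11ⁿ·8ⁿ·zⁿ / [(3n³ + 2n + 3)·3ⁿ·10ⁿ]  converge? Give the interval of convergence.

[-15/44, 15/44]

Ratio test: |a_{n+1}/a_n| = [(3n³ + 2n + 3)/(3(n+1)³ + 2(n+1) + 3)] · 11·8/(3·10) → 44/15 as n → ∞.
The series converges when 44/15 · |z| < 1, giving R = 15/44.
When z = 15/44, the series is dominated by a constant times Σ 1/n³, which converges (p = 3 > 1).
At z = -15/44: the terms are on the order of 1/n³, so the series converges absolutely by comparison with the p-series (p = 3 > 1).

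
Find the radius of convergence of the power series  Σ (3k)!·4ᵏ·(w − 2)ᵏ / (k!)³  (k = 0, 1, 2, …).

Ratio test: |a_{k+1}/a_k| = (3k+1)·(3k+2)·(3k+3)/(k+1)³ · 4 → 108 as k → ∞.
Hence the series converges for |w − 2| < 1/(108) = 1/108, so the radius of convergence is 1/108.

R = 1/108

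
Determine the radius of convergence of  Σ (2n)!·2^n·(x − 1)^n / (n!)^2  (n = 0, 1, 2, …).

R = 1/8

Apply the ratio test: |a_{n+1}| / |a_n| = (2n+1)·(2n+2)/(n+1)² · 2, which tends to 8 as n → ∞.
Thus R = 1/(8) = 1/8.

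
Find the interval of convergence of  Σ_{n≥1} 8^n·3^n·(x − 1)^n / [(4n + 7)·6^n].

By the ratio test, |a_{n+1}/a_n| = [(4n + 7)/(4(n+1) + 7)] · 8·3/6 → 4.
Hence the series converges for |x − 1| < 1/(4) = 1/4, so the radius of convergence is 1/4.
Check x = 5/4: the terms behave like c/n; limit comparison with the harmonic series gives divergence.
Check x = 3/4: convergence follows from the alternating series test (terms decrease monotonically to 0).

[3/4, 5/4)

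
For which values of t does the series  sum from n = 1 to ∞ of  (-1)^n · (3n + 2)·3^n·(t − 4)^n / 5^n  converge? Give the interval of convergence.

Apply the ratio test: |a_{n+1}| / |a_n| = [(3(n+1) + 2)/(3n + 2)] · 3/5, which tends to 3/5 as n → ∞.
The series converges when 3/5 · |t − 4| < 1, giving R = 5/3.
At t = 17/3: the terms have absolute value of order n, which does not tend to 0, so the series diverges by the divergence test.
When t = 7/3, the terms have absolute value of order n, which does not tend to 0, so the series diverges by the divergence test.

(7/3, 17/3)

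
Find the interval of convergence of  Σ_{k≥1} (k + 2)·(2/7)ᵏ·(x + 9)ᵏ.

The ratio of consecutive coefficients is [((k+1) + 2)/(k + 2)] · 2/7 → 2/7.
The series converges when 2/7 · |x + 9| < 1, giving R = 7/2.
Check x = -11/2: the terms do not tend to 0, so the series diverges.
When x = -25/2, the terms do not tend to 0, so the series diverges.

(-25/2, -11/2)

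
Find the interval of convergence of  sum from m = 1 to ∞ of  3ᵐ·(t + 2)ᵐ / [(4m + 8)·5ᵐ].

The ratio of consecutive coefficients is [(4m + 8)/(4(m+1) + 8)] · 3/5 → 3/5.
Convergence for |t + 2| · 3/5 < 1, i.e. |t + 2| < 5/3. So R = 5/3.
Endpoint t = -1/3: the terms are asymptotic to a nonzero constant times 1/m, so the series diverges by limit comparison with Σ 1/m.
When t = -11/3, convergence follows from the alternating series test (terms decrease monotonically to 0).

[-11/3, -1/3)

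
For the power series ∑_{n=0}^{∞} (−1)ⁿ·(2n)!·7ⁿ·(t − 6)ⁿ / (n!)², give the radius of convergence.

The ratio of consecutive coefficients is (2n+1)·(2n+2)/(n+1)² · 7 → 28.
Convergence for |t − 6| · 28 < 1, i.e. |t − 6| < 1/28. So R = 1/28.

R = 1/28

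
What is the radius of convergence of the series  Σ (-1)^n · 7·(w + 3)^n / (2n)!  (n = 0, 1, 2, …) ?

By the ratio test, |a_{n+1}/a_n| = 7/7 · 1/[(2n+1)·(2n+2)] → 0.
Since the limit is 0 < 1 for every w, the series converges on all of ℝ and R = ∞.

R = ∞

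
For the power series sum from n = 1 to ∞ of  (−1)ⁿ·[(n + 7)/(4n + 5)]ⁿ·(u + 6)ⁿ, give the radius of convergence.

R = 4

By the Cauchy root test, |a_n|^(1/n) = (n + 7)/(4n + 5) → 1/4.
Hence the series converges for |u + 6| < 1/(1/4) = 4, so the radius of convergence is 4.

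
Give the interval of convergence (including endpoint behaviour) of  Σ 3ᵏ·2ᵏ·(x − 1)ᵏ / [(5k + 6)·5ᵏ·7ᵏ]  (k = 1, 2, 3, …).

[-29/6, 41/6)

Ratio test: |a_{k+1}/a_k| = [(5k + 6)/(5(k+1) + 6)] · 3·2/(5·7) → 6/35 as k → ∞.
Convergence for |x − 1| · 6/35 < 1, i.e. |x − 1| < 35/6. So R = 35/6.
At x = 41/6: the terms behave like c/k; limit comparison with the harmonic series gives divergence.
When x = -29/6, the terms alternate in sign and decrease monotonically to 0 in absolute value (size ~ c/k), so the alternating series test gives convergence.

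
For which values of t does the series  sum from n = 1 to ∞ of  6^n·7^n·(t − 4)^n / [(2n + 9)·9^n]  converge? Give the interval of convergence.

By the ratio test, |a_{n+1}/a_n| = [(2n + 9)/(2(n+1) + 9)] · 6·7/9 → 14/3.
Thus R = 1/(14/3) = 3/14.
Check t = 59/14: comparison with the harmonic series Σ 1/n shows the series diverges.
When t = 53/14, the terms alternate in sign and decrease monotonically to 0 in absolute value (size ~ c/n), so the alternating series test gives convergence.

[53/14, 59/14)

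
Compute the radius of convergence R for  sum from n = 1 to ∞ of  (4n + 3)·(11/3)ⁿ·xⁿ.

Apply the ratio test: |a_{n+1}| / |a_n| = [(4(n+1) + 3)/(4n + 3)] · 11/3, which tends to 11/3 as n → ∞.
Convergence for |x| · 11/3 < 1, i.e. |x| < 3/11. So R = 3/11.

R = 3/11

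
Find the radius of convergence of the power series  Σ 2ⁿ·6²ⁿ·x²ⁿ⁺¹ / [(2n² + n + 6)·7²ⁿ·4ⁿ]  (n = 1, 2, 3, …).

The ratio of consecutive coefficients is [(2n² + n + 6)/(2(n+1)² + (n+1) + 6)] · 2·36/(49·4) → 18/49.
Successive powers of x differ by 2, so the series converges when |x|² · 18/49 < 1, i.e. |x| < √(49/18). So R = 7√2/6.

R = 7√2/6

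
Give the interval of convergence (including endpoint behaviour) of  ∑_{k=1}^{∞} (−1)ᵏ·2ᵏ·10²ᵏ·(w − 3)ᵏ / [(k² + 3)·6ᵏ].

Ratio test: |a_{k+1}/a_k| = [(k² + 3)/((k+1)² + 3)] · 2·100/6 → 100/3 as k → ∞.
The series converges when 100/3 · |w − 3| < 1, giving R = 3/100.
Endpoint w = 303/100: the series is dominated by a constant times Σ 1/k², which converges (p = 2 > 1).
Endpoint w = 297/100: the terms are on the order of 1/k², so the series converges absolutely by comparison with the p-series (p = 2 > 1).

[297/100, 303/100]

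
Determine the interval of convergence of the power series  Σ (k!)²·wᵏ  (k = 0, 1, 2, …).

The ratio of consecutive coefficients is (k+1)² → ∞.
The terms grow without bound for any w ≠ 0, so R = 0 (convergence only at w = 0).

{0}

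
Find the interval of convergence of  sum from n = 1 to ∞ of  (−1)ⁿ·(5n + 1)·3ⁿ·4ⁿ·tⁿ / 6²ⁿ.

(-3, 3)

Apply the ratio test: |a_{n+1}| / |a_n| = [(5(n+1) + 1)/(5n + 1)] · 3·4/36, which tends to 1/3 as n → ∞.
The series converges when 1/3 · |t| < 1, giving R = 3.
Endpoint t = 3: the terms do not tend to 0, so the series diverges.
When t = -3, the terms do not tend to 0, so the series diverges.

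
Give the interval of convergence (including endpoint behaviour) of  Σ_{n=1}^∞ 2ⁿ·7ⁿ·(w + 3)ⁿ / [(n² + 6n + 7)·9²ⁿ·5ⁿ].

The ratio of consecutive coefficients is [(n² + 6n + 7)/((n+1)² + 6(n+1) + 7)] · 2·7/(81·5) → 14/405.
Convergence for |w + 3| · 14/405 < 1, i.e. |w + 3| < 405/14. So R = 405/14.
At w = 363/14: absolute convergence follows by limit comparison with Σ 1/n².
Check w = -447/14: absolute convergence follows by limit comparison with Σ 1/n².

[-447/14, 363/14]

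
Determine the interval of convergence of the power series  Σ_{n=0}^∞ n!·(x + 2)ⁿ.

Ratio test: |a_{n+1}/a_n| = (n+1) → ∞ as n → ∞.
The ratio grows without bound, so the series diverges whenever (x + 2) ≠ 0; it converges only at x = -2. R = 0.

{-2}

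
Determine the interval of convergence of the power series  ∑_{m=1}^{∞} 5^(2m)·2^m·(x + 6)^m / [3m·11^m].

[-311/50, -289/50)

Ratio test: |a_{m+1}/a_m| = [3m/3(m+1)] · 25·2/11 → 50/11 as m → ∞.
Convergence for |x + 6| · 50/11 < 1, i.e. |x + 6| < 11/50. So R = 11/50.
When x = -289/50, comparison with the harmonic series Σ 1/m shows the series diverges.
When x = -311/50, the terms alternate in sign and decrease monotonically to 0 in absolute value (size ~ c/m), so the alternating series test gives convergence.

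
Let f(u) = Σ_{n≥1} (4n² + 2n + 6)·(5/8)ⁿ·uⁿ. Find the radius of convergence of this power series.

The ratio of consecutive coefficients is [(4(n+1)² + 2(n+1) + 6)/(4n² + 2n + 6)] · 5/8 → 5/8.
Thus R = 1/(5/8) = 8/5.

R = 8/5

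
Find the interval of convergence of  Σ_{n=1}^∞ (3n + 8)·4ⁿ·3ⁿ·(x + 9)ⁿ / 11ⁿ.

Apply the ratio test: |a_{n+1}| / |a_n| = [(3(n+1) + 8)/(3n + 8)] · 4·3/11, which tends to 12/11 as n → ∞.
Hence the series converges for |x + 9| < 1/(12/11) = 11/12, so the radius of convergence is 11/12.
Check x = -97/12: the n-th term does not approach 0; divergence by the term test.
Check x = -119/12: the terms have absolute value of order n, which does not tend to 0, so the series diverges by the divergence test.

(-119/12, -97/12)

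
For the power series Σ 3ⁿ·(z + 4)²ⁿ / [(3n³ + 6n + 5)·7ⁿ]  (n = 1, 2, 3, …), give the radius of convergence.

The ratio of consecutive coefficients is [(3n³ + 6n + 5)/(3(n+1)³ + 6(n+1) + 5)] · 3/7 → 3/7.
Successive powers of (z + 4) differ by 2, so the series converges when |z + 4|² · 3/7 < 1, i.e. |z + 4| < √(7/3). So R = √21/3.

R = √21/3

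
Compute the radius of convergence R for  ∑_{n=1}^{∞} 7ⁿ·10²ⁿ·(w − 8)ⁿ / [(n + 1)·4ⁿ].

R = 1/175

The ratio of consecutive coefficients is [(n + 1)/((n+1) + 1)] · 7·100/4 → 175.
The series converges when 175 · |w − 8| < 1, giving R = 1/175.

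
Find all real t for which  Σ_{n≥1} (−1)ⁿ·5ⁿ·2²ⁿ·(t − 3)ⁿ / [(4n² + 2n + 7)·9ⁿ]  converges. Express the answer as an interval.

The ratio of consecutive coefficients is [(4n² + 2n + 7)/(4(n+1)² + 2(n+1) + 7)] · 5·4/9 → 20/9.
The series converges when 20/9 · |t − 3| < 1, giving R = 9/20.
Endpoint t = 69/20: absolute convergence follows by limit comparison with Σ 1/n².
Endpoint t = 51/20: absolute convergence follows by limit comparison with Σ 1/n².

[51/20, 69/20]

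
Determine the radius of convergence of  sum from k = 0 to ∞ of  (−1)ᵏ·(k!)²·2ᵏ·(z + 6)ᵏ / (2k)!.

R = 2

Apply the ratio test: |a_{k+1}| / |a_k| = (k+1)²/[(2k+1)·(2k+2)] · 2, which tends to 1/2 as k → ∞.
Convergence for |z + 6| · 1/2 < 1, i.e. |z + 6| < 2. So R = 2.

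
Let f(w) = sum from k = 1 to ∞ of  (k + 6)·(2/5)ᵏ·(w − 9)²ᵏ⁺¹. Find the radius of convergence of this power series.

Ratio test: |a_{k+1}/a_k| = [((k+1) + 6)/(k + 6)] · 2/5 → 2/5 as k → ∞.
Since the exponent of (w − 9) increases by 2 each term, convergence requires |w − 9|² < 5/2, hence R = √10/2.

R = √10/2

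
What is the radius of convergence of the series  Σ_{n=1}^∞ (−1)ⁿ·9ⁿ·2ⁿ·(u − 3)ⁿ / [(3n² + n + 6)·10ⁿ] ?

R = 5/9

By the ratio test, |a_{n+1}/a_n| = [(3n² + n + 6)/(3(n+1)² + (n+1) + 6)] · 9·2/10 → 9/5.
The series converges when 9/5 · |u − 3| < 1, giving R = 5/9.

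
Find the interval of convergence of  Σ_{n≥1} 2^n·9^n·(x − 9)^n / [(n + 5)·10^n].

By the ratio test, |a_{n+1}/a_n| = [(n + 5)/((n+1) + 5)] · 2·9/10 → 9/5.
Convergence for |x − 9| · 9/5 < 1, i.e. |x − 9| < 5/9. So R = 5/9.
Check x = 86/9: the terms behave like c/n; limit comparison with the harmonic series gives divergence.
When x = 76/9, an alternating series whose terms decrease to 0 in absolute value, so it converges by the Leibniz criterion.

[76/9, 86/9)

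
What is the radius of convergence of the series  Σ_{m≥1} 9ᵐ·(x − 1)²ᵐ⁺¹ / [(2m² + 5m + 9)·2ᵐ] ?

The ratio of consecutive coefficients is [(2m² + 5m + 9)/(2(m+1)² + 5(m+1) + 9)] · 9/2 → 9/2.
Writing y = (x − 1)², the series in y has radius 2/9, so |x − 1| < √(2/9) and R = √2/3.

R = √2/3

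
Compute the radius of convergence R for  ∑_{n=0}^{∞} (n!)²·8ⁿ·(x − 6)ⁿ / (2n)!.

Apply the ratio test: |a_{n+1}| / |a_n| = (n+1)²/[(2n+1)·(2n+2)] · 8, which tends to 2 as n → ∞.
Convergence for |x − 6| · 2 < 1, i.e. |x − 6| < 1/2. So R = 1/2.

R = 1/2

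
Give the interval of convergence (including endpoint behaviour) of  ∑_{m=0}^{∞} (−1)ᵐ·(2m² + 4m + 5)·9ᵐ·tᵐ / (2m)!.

Ratio test: |a_{m+1}/a_m| = (2(m+1)² + 4(m+1) + 5)/(2m² + 4m + 5) · 9 · 1/[(2m+1)·(2m+2)] → 0 as m → ∞.
The limit is 0, so the series converges for all t; R = ∞.

(−∞, ∞)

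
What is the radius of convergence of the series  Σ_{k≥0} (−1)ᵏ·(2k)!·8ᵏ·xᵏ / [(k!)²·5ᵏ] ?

R = 5/32

By the ratio test, |a_{k+1}/a_k| = (2k+1)·(2k+2)/(k+1)² · 8/5 → 32/5.
The series converges when 32/5 · |x| < 1, giving R = 5/32.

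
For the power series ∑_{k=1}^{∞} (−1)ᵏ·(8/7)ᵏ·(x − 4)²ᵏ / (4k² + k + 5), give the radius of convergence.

R = √14/4

Apply the ratio test: |a_{k+1}| / |a_k| = [(4k² + k + 5)/(4(k+1)² + (k+1) + 5)] · 8/7, which tends to 8/7 as k → ∞.
Since the exponent of (x − 4) increases by 2 each term, convergence requires |x − 4|² < 7/8, hence R = √14/4.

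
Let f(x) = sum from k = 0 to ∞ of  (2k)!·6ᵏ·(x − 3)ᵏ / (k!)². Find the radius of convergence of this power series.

Ratio test: |a_{k+1}/a_k| = (2k+1)·(2k+2)/(k+1)² · 6 → 24 as k → ∞.
The series converges when 24 · |x − 3| < 1, giving R = 1/24.

R = 1/24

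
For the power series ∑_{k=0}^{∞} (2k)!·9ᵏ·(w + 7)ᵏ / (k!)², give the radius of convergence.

Apply the ratio test: |a_{k+1}| / |a_k| = (2k+1)·(2k+2)/(k+1)² · 9, which tends to 36 as k → ∞.
Hence the series converges for |w + 7| < 1/(36) = 1/36, so the radius of convergence is 1/36.

R = 1/36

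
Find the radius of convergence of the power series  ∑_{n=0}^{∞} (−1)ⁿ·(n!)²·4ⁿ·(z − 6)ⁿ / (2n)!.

Ratio test: |a_{n+1}/a_n| = (n+1)²/[(2n+1)·(2n+2)] · 4 → 1 as n → ∞.
Hence R = 1.

R = 1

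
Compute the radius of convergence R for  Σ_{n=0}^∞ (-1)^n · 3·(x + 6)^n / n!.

R = ∞

By the ratio test, |a_{n+1}/a_n| = 3/3 · 1/(n+1) → 0.
The ratio tends to 0 regardless of x, hence R = ∞.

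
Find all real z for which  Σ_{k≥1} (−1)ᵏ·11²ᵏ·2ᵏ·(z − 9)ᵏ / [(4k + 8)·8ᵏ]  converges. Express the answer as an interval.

The ratio of consecutive coefficients is [(4k + 8)/(4(k+1) + 8)] · 121·2/8 → 121/4.
Hence the series converges for |z − 9| < 1/(121/4) = 4/121, so the radius of convergence is 4/121.
Endpoint z = 1093/121: convergence follows from the alternating series test (terms decrease monotonically to 0).
When z = 1085/121, the terms are asymptotic to a nonzero constant times 1/k, so the series diverges by limit comparison with Σ 1/k.

(1085/121, 1093/121]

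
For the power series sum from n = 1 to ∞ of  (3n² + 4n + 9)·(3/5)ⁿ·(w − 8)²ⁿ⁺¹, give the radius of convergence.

Apply the ratio test: |a_{n+1}| / |a_n| = [(3(n+1)² + 4(n+1) + 9)/(3n² + 4n + 9)] · 3/5, which tends to 3/5 as n → ∞.
Since the exponent of (w − 8) increases by 2 each term, convergence requires |w − 8|² < 5/3, hence R = √15/3.

R = √15/3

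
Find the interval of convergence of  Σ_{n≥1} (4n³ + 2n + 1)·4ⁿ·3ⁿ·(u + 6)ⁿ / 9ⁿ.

(-27/4, -21/4)

The ratio of consecutive coefficients is [(4(n+1)³ + 2(n+1) + 1)/(4n³ + 2n + 1)] · 4·3/9 → 4/3.
The series converges when 4/3 · |u + 6| < 1, giving R = 3/4.
Check u = -21/4: the n-th term does not approach 0; divergence by the term test.
When u = -27/4, the terms have absolute value of order n³, which does not tend to 0, so the series diverges by the divergence test.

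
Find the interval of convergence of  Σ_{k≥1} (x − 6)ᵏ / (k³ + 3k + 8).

Apply the ratio test: |a_{k+1}| / |a_k| = (k³ + 3k + 8)/((k+1)³ + 3(k+1) + 8), which tends to 1 as k → ∞.
Convergence for |x − 6| < 1, so R = 1.
Endpoint x = 7: the terms are on the order of 1/k³, so the series converges absolutely by comparison with the p-series (p = 3 > 1).
Check x = 5: absolute convergence follows by limit comparison with Σ 1/k³.

[5, 7]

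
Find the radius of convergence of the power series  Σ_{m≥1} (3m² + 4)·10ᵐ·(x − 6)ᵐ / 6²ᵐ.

Apply the ratio test: |a_{m+1}| / |a_m| = [(3(m+1)² + 4)/(3m² + 4)] · 10/36, which tends to 5/18 as m → ∞.
Thus R = 1/(5/18) = 18/5.

R = 18/5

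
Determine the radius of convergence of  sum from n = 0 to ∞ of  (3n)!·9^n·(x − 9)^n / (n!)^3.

R = 1/243

The ratio of consecutive coefficients is (3n+1)·(3n+2)·(3n+3)/(n+1)³ · 9 → 243.
Hence the series converges for |x − 9| < 1/(243) = 1/243, so the radius of convergence is 1/243.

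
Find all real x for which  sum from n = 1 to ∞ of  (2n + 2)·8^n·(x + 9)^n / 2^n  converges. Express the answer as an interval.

(-37/4, -35/4)

Apply the ratio test: |a_{n+1}| / |a_n| = [(2(n+1) + 2)/(2n + 2)] · 8/2, which tends to 4 as n → ∞.
Thus R = 1/(4) = 1/4.
Check x = -35/4: the n-th term does not approach 0; divergence by the term test.
Endpoint x = -37/4: the terms do not tend to 0, so the series diverges.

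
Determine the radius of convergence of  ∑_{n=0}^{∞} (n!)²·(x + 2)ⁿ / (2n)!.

The ratio of consecutive coefficients is (n+1)²/[(2n+1)·(2n+2)] → 1/4.
Hence the series converges for |x + 2| < 1/(1/4) = 4, so the radius of convergence is 4.

R = 4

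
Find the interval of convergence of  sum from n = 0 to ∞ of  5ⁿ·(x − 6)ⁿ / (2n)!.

(−∞, ∞)

By the ratio test, |a_{n+1}/a_n| = 5 · 1/[(2n+1)·(2n+2)] → 0.
The ratio tends to 0 regardless of x, hence R = ∞.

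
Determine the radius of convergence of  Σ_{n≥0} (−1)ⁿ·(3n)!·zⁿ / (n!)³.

R = 1/27

Ratio test: |a_{n+1}/a_n| = (3n+1)·(3n+2)·(3n+3)/(n+1)³ → 27 as n → ∞.
Hence the series converges for |z| < 1/(27) = 1/27, so the radius of convergence is 1/27.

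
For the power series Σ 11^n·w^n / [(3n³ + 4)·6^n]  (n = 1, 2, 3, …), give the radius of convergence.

R = 6/11

The ratio of consecutive coefficients is [(3n³ + 4)/(3(n+1)³ + 4)] · 11/6 → 11/6.
Thus R = 1/(11/6) = 6/11.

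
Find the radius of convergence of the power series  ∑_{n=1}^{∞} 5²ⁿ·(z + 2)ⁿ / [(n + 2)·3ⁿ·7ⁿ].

Apply the ratio test: |a_{n+1}| / |a_n| = [(n + 2)/((n+1) + 2)] · 25/(3·7), which tends to 25/21 as n → ∞.
Convergence for |z + 2| · 25/21 < 1, i.e. |z + 2| < 21/25. So R = 21/25.

R = 21/25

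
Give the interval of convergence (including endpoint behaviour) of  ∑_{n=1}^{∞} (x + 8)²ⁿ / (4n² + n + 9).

[-9, -7]

Ratio test: |a_{n+1}/a_n| = (4n² + n + 9)/(4(n+1)² + (n+1) + 9) → 1 as n → ∞.
Since the exponent of (x + 8) increases by 2 each term, convergence requires |x + 8|² < 1, hence R = 1.
Endpoint x = -7: absolute convergence follows by limit comparison with Σ 1/n².
Endpoint x = -9: the terms are on the order of 1/n², so the series converges absolutely by comparison with the p-series (p = 2 > 1).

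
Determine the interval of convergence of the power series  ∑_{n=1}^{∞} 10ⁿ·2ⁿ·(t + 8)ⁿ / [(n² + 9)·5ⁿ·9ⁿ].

[-41/4, -23/4]

Apply the ratio test: |a_{n+1}| / |a_n| = [(n² + 9)/((n+1)² + 9)] · 10·2/(5·9), which tends to 4/9 as n → ∞.
The series converges when 4/9 · |t + 8| < 1, giving R = 9/4.
Endpoint t = -23/4: absolute convergence follows by limit comparison with Σ 1/n².
When t = -41/4, the series is dominated by a constant times Σ 1/n², which converges (p = 2 > 1).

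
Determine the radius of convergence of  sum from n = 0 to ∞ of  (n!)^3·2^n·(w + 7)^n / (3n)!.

R = 27/2

By the ratio test, |a_{n+1}/a_n| = (n+1)³/[(3n+1)·(3n+2)·(3n+3)] · 2 → 2/27.
Hence the series converges for |w + 7| < 1/(2/27) = 27/2, so the radius of convergence is 27/2.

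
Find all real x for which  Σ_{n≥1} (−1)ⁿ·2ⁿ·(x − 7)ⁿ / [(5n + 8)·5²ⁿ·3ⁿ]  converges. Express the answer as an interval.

(-61/2, 89/2]

By the ratio test, |a_{n+1}/a_n| = [(5n + 8)/(5(n+1) + 8)] · 2/(25·3) → 2/75.
Hence the series converges for |x − 7| < 1/(2/75) = 75/2, so the radius of convergence is 75/2.
When x = 89/2, convergence follows from the alternating series test (terms decrease monotonically to 0).
Check x = -61/2: comparison with the harmonic series Σ 1/n shows the series diverges.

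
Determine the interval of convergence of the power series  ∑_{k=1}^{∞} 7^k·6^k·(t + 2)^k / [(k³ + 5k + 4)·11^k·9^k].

[-61/14, 5/14]

Ratio test: |a_{k+1}/a_k| = [(k³ + 5k + 4)/((k+1)³ + 5(k+1) + 4)] · 7·6/(11·9) → 14/33 as k → ∞.
Hence the series converges for |t + 2| < 1/(14/33) = 33/14, so the radius of convergence is 33/14.
Check t = 5/14: the terms are on the order of 1/k³, so the series converges absolutely by comparison with the p-series (p = 3 > 1).
Endpoint t = -61/14: the series is dominated by a constant times Σ 1/k³, which converges (p = 3 > 1).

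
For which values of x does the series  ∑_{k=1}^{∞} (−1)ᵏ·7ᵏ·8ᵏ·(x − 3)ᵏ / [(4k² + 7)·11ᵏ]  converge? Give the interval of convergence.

Ratio test: |a_{k+1}/a_k| = [(4k² + 7)/(4(k+1)² + 7)] · 7·8/11 → 56/11 as k → ∞.
The series converges when 56/11 · |x − 3| < 1, giving R = 11/56.
When x = 179/56, the terms are on the order of 1/k², so the series converges absolutely by comparison with the p-series (p = 2 > 1).
Endpoint x = 157/56: the series is dominated by a constant times Σ 1/k², which converges (p = 2 > 1).

[157/56, 179/56]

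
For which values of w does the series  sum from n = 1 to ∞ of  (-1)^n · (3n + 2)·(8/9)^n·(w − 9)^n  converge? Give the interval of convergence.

(63/8, 81/8)

The ratio of consecutive coefficients is [(3(n+1) + 2)/(3n + 2)] · 8/9 → 8/9.
Hence the series converges for |w − 9| < 1/(8/9) = 9/8, so the radius of convergence is 9/8.
When w = 81/8, the terms do not tend to 0, so the series diverges.
Check w = 63/8: the terms have absolute value of order n, which does not tend to 0, so the series diverges by the divergence test.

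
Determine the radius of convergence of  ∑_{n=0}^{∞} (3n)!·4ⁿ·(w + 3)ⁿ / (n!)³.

R = 1/108

By the ratio test, |a_{n+1}/a_n| = (3n+1)·(3n+2)·(3n+3)/(n+1)³ · 4 → 108.
Hence the series converges for |w + 3| < 1/(108) = 1/108, so the radius of convergence is 1/108.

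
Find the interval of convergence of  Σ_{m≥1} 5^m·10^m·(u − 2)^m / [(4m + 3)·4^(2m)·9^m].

[-22/25, 122/25)

The ratio of consecutive coefficients is [(4m + 3)/(4(m+1) + 3)] · 5·10/(16·9) → 25/72.
Thus R = 1/(25/72) = 72/25.
Check u = 122/25: the terms behave like c/m; limit comparison with the harmonic series gives divergence.
At u = -22/25: the terms alternate in sign and decrease monotonically to 0 in absolute value (size ~ c/m), so the alternating series test gives convergence.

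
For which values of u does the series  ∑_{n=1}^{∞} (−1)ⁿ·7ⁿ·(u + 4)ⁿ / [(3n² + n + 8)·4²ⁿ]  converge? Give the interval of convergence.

Ratio test: |a_{n+1}/a_n| = [(3n² + n + 8)/(3(n+1)² + (n+1) + 8)] · 7/16 → 7/16 as n → ∞.
Convergence for |u + 4| · 7/16 < 1, i.e. |u + 4| < 16/7. So R = 16/7.
Check u = -12/7: the series is dominated by a constant times Σ 1/n², which converges (p = 2 > 1).
At u = -44/7: absolute convergence follows by limit comparison with Σ 1/n².

[-44/7, -12/7]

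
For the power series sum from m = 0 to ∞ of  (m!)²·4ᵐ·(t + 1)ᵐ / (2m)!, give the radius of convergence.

R = 1

The ratio of consecutive coefficients is (m+1)²/[(2m+1)·(2m+2)] · 4 → 1.
So the series converges when |t + 1| < 1 and diverges when |t + 1| > 1; R = 1.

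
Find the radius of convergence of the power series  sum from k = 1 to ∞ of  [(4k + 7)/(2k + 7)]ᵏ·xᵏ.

R = 1/2

Applying the root test, |a_k|^(1/k) = (4k + 7)/(2k + 7) → 2.
The series converges when 2 · |x| < 1, giving R = 1/2.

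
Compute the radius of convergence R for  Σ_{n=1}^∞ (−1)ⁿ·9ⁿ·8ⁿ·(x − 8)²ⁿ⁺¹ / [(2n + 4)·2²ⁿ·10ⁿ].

R = √5/3

Ratio test: |a_{n+1}/a_n| = [(2n + 4)/(2(n+1) + 4)] · 9·8/(4·10) → 9/5 as n → ∞.
Since the exponent of (x − 8) increases by 2 each term, convergence requires |x − 8|² < 5/9, hence R = √5/3.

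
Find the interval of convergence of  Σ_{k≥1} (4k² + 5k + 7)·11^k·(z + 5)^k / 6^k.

(-61/11, -49/11)

The ratio of consecutive coefficients is [(4(k+1)² + 5(k+1) + 7)/(4k² + 5k + 7)] · 11/6 → 11/6.
Thus R = 1/(11/6) = 6/11.
At z = -49/11: the terms have absolute value of order k², which does not tend to 0, so the series diverges by the divergence test.
Endpoint z = -61/11: the k-th term does not approach 0; divergence by the term test.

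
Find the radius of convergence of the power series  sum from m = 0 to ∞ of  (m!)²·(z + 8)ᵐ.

Apply the ratio test: |a_{m+1}| / |a_m| = (m+1)², which tends to ∞ as m → ∞.
The terms grow without bound for any (z + 8) ≠ 0, so R = 0 (convergence only at z = -8).

R = 0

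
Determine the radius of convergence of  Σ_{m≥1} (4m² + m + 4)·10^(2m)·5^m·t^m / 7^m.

By the ratio test, |a_{m+1}/a_m| = [(4(m+1)² + (m+1) + 4)/(4m² + m + 4)] · 100·5/7 → 500/7.
The series converges when 500/7 · |t| < 1, giving R = 7/500.

R = 7/500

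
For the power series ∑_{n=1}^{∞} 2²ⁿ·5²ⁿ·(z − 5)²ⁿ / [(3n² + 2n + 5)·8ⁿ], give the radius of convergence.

Apply the ratio test: |a_{n+1}| / |a_n| = [(3n² + 2n + 5)/(3(n+1)² + 2(n+1) + 5)] · 4·25/8, which tends to 25/2 as n → ∞.
Since the exponent of (z − 5) increases by 2 each term, convergence requires |z − 5|² < 2/25, hence R = √2/5.

R = √2/5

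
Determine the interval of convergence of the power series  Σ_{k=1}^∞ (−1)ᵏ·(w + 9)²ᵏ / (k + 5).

By the ratio test, |a_{k+1}/a_k| = (k + 5)/((k+1) + 5) → 1.
Successive powers of (w + 9) differ by 2, so the series converges when |w + 9|² · 1 < 1, i.e. |w + 9| < √(1) = 1. So R = 1.
Endpoint w = -8: an alternating series whose terms decrease to 0 in absolute value, so it converges by the Leibniz criterion.
At w = -10: an alternating series whose terms decrease to 0 in absolute value, so it converges by the Leibniz criterion.

[-10, -8]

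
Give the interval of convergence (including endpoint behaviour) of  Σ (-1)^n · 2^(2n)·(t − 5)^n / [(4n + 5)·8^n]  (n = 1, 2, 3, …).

(3, 7]

Ratio test: |a_{n+1}/a_n| = [(4n + 5)/(4(n+1) + 5)] · 4/8 → 1/2 as n → ∞.
Thus R = 1/(1/2) = 2.
Endpoint t = 7: convergence follows from the alternating series test (terms decrease monotonically to 0).
Check t = 3: comparison with the harmonic series Σ 1/n shows the series diverges.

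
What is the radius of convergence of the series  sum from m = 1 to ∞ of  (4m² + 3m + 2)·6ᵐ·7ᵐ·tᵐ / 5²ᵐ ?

R = 25/42

Ratio test: |a_{m+1}/a_m| = [(4(m+1)² + 3(m+1) + 2)/(4m² + 3m + 2)] · 6·7/25 → 42/25 as m → ∞.
The series converges when 42/25 · |t| < 1, giving R = 25/42.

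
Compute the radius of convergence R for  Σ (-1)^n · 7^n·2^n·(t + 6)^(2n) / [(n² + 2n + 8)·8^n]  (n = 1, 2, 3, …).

R = 2√7/7

Apply the ratio test: |a_{n+1}| / |a_n| = [(n² + 2n + 8)/((n+1)² + 2(n+1) + 8)] · 7·2/8, which tends to 7/4 as n → ∞.
Successive powers of (t + 6) differ by 2, so the series converges when |t + 6|² · 7/4 < 1, i.e. |t + 6| < √(4/7). So R = 2√7/7.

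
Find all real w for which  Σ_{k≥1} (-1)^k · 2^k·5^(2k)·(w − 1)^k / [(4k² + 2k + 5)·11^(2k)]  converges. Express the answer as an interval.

[-71/50, 171/50]

The ratio of consecutive coefficients is [(4k² + 2k + 5)/(4(k+1)² + 2(k+1) + 5)] · 2·25/121 → 50/121.
Thus R = 1/(50/121) = 121/50.
When w = 171/50, the series is dominated by a constant times Σ 1/k², which converges (p = 2 > 1).
Endpoint w = -71/50: absolute convergence follows by limit comparison with Σ 1/k².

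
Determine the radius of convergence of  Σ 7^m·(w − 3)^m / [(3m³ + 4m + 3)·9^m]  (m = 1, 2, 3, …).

R = 9/7

The ratio of consecutive coefficients is [(3m³ + 4m + 3)/(3(m+1)³ + 4(m+1) + 3)] · 7/9 → 7/9.
Thus R = 1/(7/9) = 9/7.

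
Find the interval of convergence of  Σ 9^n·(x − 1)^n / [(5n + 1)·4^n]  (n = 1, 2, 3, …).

[5/9, 13/9)

Apply the ratio test: |a_{n+1}| / |a_n| = [(5n + 1)/(5(n+1) + 1)] · 9/4, which tends to 9/4 as n → ∞.
Hence the series converges for |x − 1| < 1/(9/4) = 4/9, so the radius of convergence is 4/9.
Endpoint x = 13/9: comparison with the harmonic series Σ 1/n shows the series diverges.
Check x = 5/9: an alternating series whose terms decrease to 0 in absolute value, so it converges by the Leibniz criterion.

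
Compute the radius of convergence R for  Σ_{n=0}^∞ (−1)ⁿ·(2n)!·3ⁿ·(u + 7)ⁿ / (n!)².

Apply the ratio test: |a_{n+1}| / |a_n| = (2n+1)·(2n+2)/(n+1)² · 3, which tends to 12 as n → ∞.
Thus R = 1/(12) = 1/12.

R = 1/12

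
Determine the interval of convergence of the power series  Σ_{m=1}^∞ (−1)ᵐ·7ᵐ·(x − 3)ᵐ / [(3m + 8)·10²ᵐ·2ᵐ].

(-179/7, 221/7]

The ratio of consecutive coefficients is [(3m + 8)/(3(m+1) + 8)] · 7/(100·2) → 7/200.
Convergence for |x − 3| · 7/200 < 1, i.e. |x − 3| < 200/7. So R = 200/7.
At x = 221/7: an alternating series whose terms decrease to 0 in absolute value, so it converges by the Leibniz criterion.
Check x = -179/7: comparison with the harmonic series Σ 1/m shows the series diverges.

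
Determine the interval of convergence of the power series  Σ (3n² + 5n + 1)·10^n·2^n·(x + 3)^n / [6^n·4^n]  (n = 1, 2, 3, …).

(-21/5, -9/5)

Ratio test: |a_{n+1}/a_n| = [(3(n+1)² + 5(n+1) + 1)/(3n² + 5n + 1)] · 10·2/(6·4) → 5/6 as n → ∞.
Thus R = 1/(5/6) = 6/5.
When x = -9/5, the terms have absolute value of order n², which does not tend to 0, so the series diverges by the divergence test.
Check x = -21/5: the terms have absolute value of order n², which does not tend to 0, so the series diverges by the divergence test.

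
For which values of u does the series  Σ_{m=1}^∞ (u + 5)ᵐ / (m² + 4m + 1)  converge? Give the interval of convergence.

[-6, -4]

Apply the ratio test: |a_{m+1}| / |a_m| = (m² + 4m + 1)/((m+1)² + 4(m+1) + 1), which tends to 1 as m → ∞.
So the series converges when |u + 5| < 1 and diverges when |u + 5| > 1; R = 1.
When u = -4, the series is dominated by a constant times Σ 1/m², which converges (p = 2 > 1).
At u = -6: the terms are on the order of 1/m², so the series converges absolutely by comparison with the p-series (p = 2 > 1).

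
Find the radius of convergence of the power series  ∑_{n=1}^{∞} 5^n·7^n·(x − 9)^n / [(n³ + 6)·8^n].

The ratio of consecutive coefficients is [(n³ + 6)/((n+1)³ + 6)] · 5·7/8 → 35/8.
Thus R = 1/(35/8) = 8/35.

R = 8/35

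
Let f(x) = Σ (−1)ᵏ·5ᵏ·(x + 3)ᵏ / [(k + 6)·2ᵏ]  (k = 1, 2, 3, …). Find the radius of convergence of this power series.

R = 2/5

Ratio test: |a_{k+1}/a_k| = [(k + 6)/((k+1) + 6)] · 5/2 → 5/2 as k → ∞.
Hence the series converges for |x + 3| < 1/(5/2) = 2/5, so the radius of convergence is 2/5.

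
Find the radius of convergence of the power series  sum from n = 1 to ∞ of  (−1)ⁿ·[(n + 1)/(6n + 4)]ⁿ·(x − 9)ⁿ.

Applying the root test, |a_n|^(1/n) = (n + 1)/(6n + 4) → 1/6.
Thus R = 1/(1/6) = 6.

R = 6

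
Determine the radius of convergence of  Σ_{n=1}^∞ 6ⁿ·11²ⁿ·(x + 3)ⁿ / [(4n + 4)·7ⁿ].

Apply the ratio test: |a_{n+1}| / |a_n| = [(4n + 4)/(4(n+1) + 4)] · 6·121/7, which tends to 726/7 as n → ∞.
Convergence for |x + 3| · 726/7 < 1, i.e. |x + 3| < 7/726. So R = 7/726.

R = 7/726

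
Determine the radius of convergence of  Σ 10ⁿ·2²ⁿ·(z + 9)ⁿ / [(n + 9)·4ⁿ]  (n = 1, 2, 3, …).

Ratio test: |a_{n+1}/a_n| = [(n + 9)/((n+1) + 9)] · 10·4/4 → 10 as n → ∞.
The series converges when 10 · |z + 9| < 1, giving R = 1/10.

R = 1/10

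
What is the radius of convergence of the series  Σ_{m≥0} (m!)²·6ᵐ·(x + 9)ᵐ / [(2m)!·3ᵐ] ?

By the ratio test, |a_{m+1}/a_m| = (m+1)²/[(2m+1)·(2m+2)] · 6/3 → 1/2.
Convergence for |x + 9| · 1/2 < 1, i.e. |x + 9| < 2. So R = 2.

R = 2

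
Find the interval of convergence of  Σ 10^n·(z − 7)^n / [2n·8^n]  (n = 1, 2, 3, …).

Apply the ratio test: |a_{n+1}| / |a_n| = [2n/2(n+1)] · 10/8, which tends to 5/4 as n → ∞.
Convergence for |z − 7| · 5/4 < 1, i.e. |z − 7| < 4/5. So R = 4/5.
Check z = 39/5: the terms are asymptotic to a nonzero constant times 1/n, so the series diverges by limit comparison with Σ 1/n.
When z = 31/5, the terms alternate in sign and decrease monotonically to 0 in absolute value (size ~ c/n), so the alternating series test gives convergence.

[31/5, 39/5)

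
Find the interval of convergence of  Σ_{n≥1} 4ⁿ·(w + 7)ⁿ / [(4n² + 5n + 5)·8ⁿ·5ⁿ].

By the ratio test, |a_{n+1}/a_n| = [(4n² + 5n + 5)/(4(n+1)² + 5(n+1) + 5)] · 4/(8·5) → 1/10.
Thus R = 1/(1/10) = 10.
At w = 3: the terms are on the order of 1/n², so the series converges absolutely by comparison with the p-series (p = 2 > 1).
At w = -17: the series is dominated by a constant times Σ 1/n², which converges (p = 2 > 1).

[-17, 3]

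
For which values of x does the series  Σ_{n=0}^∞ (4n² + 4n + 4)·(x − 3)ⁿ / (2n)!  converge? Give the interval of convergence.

The ratio of consecutive coefficients is (4(n+1)² + 4(n+1) + 4)/(4n² + 4n + 4) · 1/[(2n+1)·(2n+2)] → 0.
The ratio tends to 0 regardless of x, hence R = ∞.

(−∞, ∞)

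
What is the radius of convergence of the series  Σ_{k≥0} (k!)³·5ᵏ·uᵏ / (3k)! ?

R = 27/5

The ratio of consecutive coefficients is (k+1)³/[(3k+1)·(3k+2)·(3k+3)] · 5 → 5/27.
The series converges when 5/27 · |u| < 1, giving R = 27/5.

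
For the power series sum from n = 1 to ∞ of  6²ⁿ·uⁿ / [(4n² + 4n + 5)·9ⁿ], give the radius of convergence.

R = 1/4

By the ratio test, |a_{n+1}/a_n| = [(4n² + 4n + 5)/(4(n+1)² + 4(n+1) + 5)] · 36/9 → 4.
Thus R = 1/(4) = 1/4.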